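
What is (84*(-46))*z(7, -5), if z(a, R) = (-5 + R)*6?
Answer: 231840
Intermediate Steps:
z(a, R) = -30 + 6*R
(84*(-46))*z(7, -5) = (84*(-46))*(-30 + 6*(-5)) = -3864*(-30 - 30) = -3864*(-60) = 231840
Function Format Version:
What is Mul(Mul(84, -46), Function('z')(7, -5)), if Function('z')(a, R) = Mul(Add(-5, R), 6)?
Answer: 231840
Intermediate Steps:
Function('z')(a, R) = Add(-30, Mul(6, R))
Mul(Mul(84, -46), Function('z')(7, -5)) = Mul(Mul(84, -46), Add(-30, Mul(6, -5))) = Mul(-3864, Add(-30, -30)) = Mul(-3864, -60) = 231840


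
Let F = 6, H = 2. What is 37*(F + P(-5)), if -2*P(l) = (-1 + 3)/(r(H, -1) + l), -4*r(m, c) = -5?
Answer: 3478/15 ≈ 231.87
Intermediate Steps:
r(m, c) = 5/4 (r(m, c) = -¼*(-5) = 5/4)
P(l) = -1/(5/4 + l) (P(l) = -(-1 + 3)/(2*(5/4 + l)) = -1/(5/4 + l))
37*(F + P(-5)) = 37*(6 - 4/(5 + 4*(-5))) = 37*(6 - 4/(5 - 20)) = 37*(6 - 4/(-15)) = 37*(6 - 4*(-1/15)) = 37*(6 + 4/15) = 37*(94/15) = 3478/15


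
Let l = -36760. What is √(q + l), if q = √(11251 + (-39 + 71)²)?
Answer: √(-36760 + 5*√491) ≈ 191.44*I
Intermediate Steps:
q = 5*√491 (q = √(11251 + 32²) = √(11251 + 1024) = √12275 = 5*√491 ≈ 110.79)
√(q + l) = √(5*√491 - 36760) = √(-36760 + 5*√491)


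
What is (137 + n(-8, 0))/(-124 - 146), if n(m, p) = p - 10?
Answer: -127/270 ≈ -0.47037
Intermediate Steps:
n(m, p) = -10 + p
(137 + n(-8, 0))/(-124 - 146) = (137 + (-10 + 0))/(-124 - 146) = (137 - 10)/(-270) = 127*(-1/270) = -127/270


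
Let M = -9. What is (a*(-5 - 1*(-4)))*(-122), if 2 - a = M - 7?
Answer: 2196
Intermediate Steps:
a = 18 (a = 2 - (-9 - 7) = 2 - 1*(-16) = 2 + 16 = 18)
(a*(-5 - 1*(-4)))*(-122) = (18*(-5 - 1*(-4)))*(-122) = (18*(-5 + 4))*(-122) = (18*(-1))*(-122) = -18*(-122) = 2196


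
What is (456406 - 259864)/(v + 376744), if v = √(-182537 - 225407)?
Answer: 9255752406/17742056185 - 98271*I*√101986/35484112370 ≈ 0.52168 - 0.00088443*I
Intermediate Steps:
v = 2*I*√101986 (v = √(-407944) = 2*I*√101986 ≈ 638.71*I)
(456406 - 259864)/(v + 376744) = (456406 - 259864)/(2*I*√101986 + 376744) = 196542/(376744 + 2*I*√101986)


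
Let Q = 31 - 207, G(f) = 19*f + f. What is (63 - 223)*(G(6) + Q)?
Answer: 8960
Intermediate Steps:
G(f) = 20*f
Q = -176
(63 - 223)*(G(6) + Q) = (63 - 223)*(20*6 - 176) = -160*(120 - 176) = -160*(-56) = 8960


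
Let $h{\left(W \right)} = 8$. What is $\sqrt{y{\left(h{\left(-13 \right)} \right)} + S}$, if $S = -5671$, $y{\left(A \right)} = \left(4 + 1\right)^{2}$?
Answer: $i \sqrt{5646} \approx 75.14 i$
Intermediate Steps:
$y{\left(A \right)} = 25$ ($y{\left(A \right)} = 5^{2} = 25$)
$\sqrt{y{\left(h{\left(-13 \right)} \right)} + S} = \sqrt{25 - 5671} = \sqrt{-5646} = i \sqrt{5646}$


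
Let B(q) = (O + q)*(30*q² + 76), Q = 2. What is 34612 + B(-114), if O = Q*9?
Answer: -37401164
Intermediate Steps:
O = 18 (O = 2*9 = 18)
B(q) = (18 + q)*(76 + 30*q²) (B(q) = (18 + q)*(30*q² + 76) = (18 + q)*(76 + 30*q²))
34612 + B(-114) = 34612 + (1368 + 30*(-114)³ + 76*(-114) + 540*(-114)²) = 34612 + (1368 + 30*(-1481544) - 8664 + 540*12996) = 34612 + (1368 - 44446320 - 8664 + 7017840) = 34612 - 37435776 = -37401164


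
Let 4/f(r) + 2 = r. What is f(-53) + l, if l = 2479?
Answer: 136341/55 ≈ 2478.9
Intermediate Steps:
f(r) = 4/(-2 + r)
f(-53) + l = 4/(-2 - 53) + 2479 = 4/(-55) + 2479 = 4*(-1/55) + 2479 = -4/55 + 2479 = 136341/55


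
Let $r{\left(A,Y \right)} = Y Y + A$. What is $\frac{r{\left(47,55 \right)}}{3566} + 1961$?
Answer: $\frac{3497999}{1783} \approx 1961.9$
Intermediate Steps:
$r{\left(A,Y \right)} = A + Y^{2}$ ($r{\left(A,Y \right)} = Y^{2} + A = A + Y^{2}$)
$\frac{r{\left(47,55 \right)}}{3566} + 1961 = \frac{47 + 55^{2}}{3566} + 1961 = \left(47 + 3025\right) \frac{1}{3566} + 1961 = 3072 \cdot \frac{1}{3566} + 1961 = \frac{1536}{1783} + 1961 = \frac{3497999}{1783}$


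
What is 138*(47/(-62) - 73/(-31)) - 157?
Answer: 1964/31 ≈ 63.355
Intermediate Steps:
138*(47/(-62) - 73/(-31)) - 157 = 138*(47*(-1/62) - 73*(-1/31)) - 157 = 138*(-47/62 + 73/31) - 157 = 138*(99/62) - 157 = 6831/31 - 157 = 1964/31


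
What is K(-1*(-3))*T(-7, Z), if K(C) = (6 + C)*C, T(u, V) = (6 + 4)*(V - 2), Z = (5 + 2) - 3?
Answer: 540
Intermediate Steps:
Z = 4 (Z = 7 - 3 = 4)
T(u, V) = -20 + 10*V (T(u, V) = 10*(-2 + V) = -20 + 10*V)
K(C) = C*(6 + C)
K(-1*(-3))*T(-7, Z) = ((-1*(-3))*(6 - 1*(-3)))*(-20 + 10*4) = (3*(6 + 3))*(-20 + 40) = (3*9)*20 = 27*20 = 540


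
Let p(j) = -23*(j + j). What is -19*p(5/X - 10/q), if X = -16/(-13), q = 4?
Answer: 10925/8 ≈ 1365.6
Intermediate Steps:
X = 16/13 (X = -16*(-1/13) = 16/13 ≈ 1.2308)
p(j) = -46*j
-19*p(5/X - 10/q) = -(-874)*(5/(16/13) - 10/4) = -(-874)*(5*(13/16) - 10*¼) = -(-874)*(65/16 - 5/2) = -(-874)*25/16 = -19*(-575/8) = 10925/8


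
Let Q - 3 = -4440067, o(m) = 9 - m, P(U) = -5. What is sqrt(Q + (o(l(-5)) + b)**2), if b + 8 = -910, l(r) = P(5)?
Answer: 8*I*sqrt(56607) ≈ 1903.4*I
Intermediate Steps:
l(r) = -5
b = -918 (b = -8 - 910 = -918)
Q = -4440064 (Q = 3 - 4440067 = -4440064)
sqrt(Q + (o(l(-5)) + b)**2) = sqrt(-4440064 + ((9 - 1*(-5)) - 918)**2) = sqrt(-4440064 + ((9 + 5) - 918)**2) = sqrt(-4440064 + (14 - 918)**2) = sqrt(-4440064 + (-904)**2) = sqrt(-4440064 + 817216) = sqrt(-3622848) = 8*I*sqrt(56607)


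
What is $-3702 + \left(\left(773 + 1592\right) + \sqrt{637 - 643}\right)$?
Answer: $-1337 + i \sqrt{6} \approx -1337.0 + 2.4495 i$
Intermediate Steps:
$-3702 + \left(\left(773 + 1592\right) + \sqrt{637 - 643}\right) = -3702 + \left(2365 + \sqrt{-6}\right) = -3702 + \left(2365 + i \sqrt{6}\right) = -1337 + i \sqrt{6}$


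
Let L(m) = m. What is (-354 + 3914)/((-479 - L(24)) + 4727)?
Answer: 445/528 ≈ 0.84280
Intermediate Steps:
(-354 + 3914)/((-479 - L(24)) + 4727) = (-354 + 3914)/((-479 - 1*24) + 4727) = 3560/((-479 - 24) + 4727) = 3560/(-503 + 4727) = 3560/4224 = 3560*(1/4224) = 445/528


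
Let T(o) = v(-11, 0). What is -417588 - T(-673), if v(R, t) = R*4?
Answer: -417544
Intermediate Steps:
v(R, t) = 4*R
T(o) = -44 (T(o) = 4*(-11) = -44)
-417588 - T(-673) = -417588 - 1*(-44) = -417588 + 44 = -417544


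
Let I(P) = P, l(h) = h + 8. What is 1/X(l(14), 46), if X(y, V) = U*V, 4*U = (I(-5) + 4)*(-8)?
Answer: 1/92 ≈ 0.010870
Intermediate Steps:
l(h) = 8 + h
U = 2 (U = ((-5 + 4)*(-8))/4 = (-1*(-8))/4 = (¼)*8 = 2)
X(y, V) = 2*V
1/X(l(14), 46) = 1/(2*46) = 1/92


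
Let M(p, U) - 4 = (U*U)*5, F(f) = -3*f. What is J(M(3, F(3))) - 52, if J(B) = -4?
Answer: -56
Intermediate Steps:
M(p, U) = 4 + 5*U² (M(p, U) = 4 + (U*U)*5 = 4 + U²*5 = 4 + 5*U²)
J(M(3, F(3))) - 52 = -4 - 52 = -56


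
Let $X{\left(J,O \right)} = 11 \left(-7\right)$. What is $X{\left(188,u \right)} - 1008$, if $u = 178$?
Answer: $-1085$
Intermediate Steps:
$X{\left(J,O \right)} = -77$
$X{\left(188,u \right)} - 1008 = -77 - 1008 = -1085$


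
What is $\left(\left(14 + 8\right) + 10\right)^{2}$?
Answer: $1024$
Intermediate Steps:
$\left(\left(14 + 8\right) + 10\right)^{2} = \left(22 + 10\right)^{2} = 32^{2} = 1024$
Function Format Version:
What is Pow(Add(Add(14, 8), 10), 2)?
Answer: 1024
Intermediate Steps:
Pow(Add(Add(14, 8), 10), 2) = Pow(Add(22, 10), 2) = Pow(32, 2) = 1024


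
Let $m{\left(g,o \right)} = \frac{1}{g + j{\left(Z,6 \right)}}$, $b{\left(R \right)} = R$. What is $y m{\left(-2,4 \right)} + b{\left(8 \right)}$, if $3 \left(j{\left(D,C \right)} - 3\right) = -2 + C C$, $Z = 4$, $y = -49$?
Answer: $\frac{149}{37} \approx 4.027$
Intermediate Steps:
$j{\left(D,C \right)} = \frac{7}{3} + \frac{C^{2}}{3}$ ($j{\left(D,C \right)} = 3 + \frac{-2 + C C}{3} = 3 + \frac{-2 + C^{2}}{3} = 3 + \left(- \frac{2}{3} + \frac{C^{2}}{3}\right) = \frac{7}{3} + \frac{C^{2}}{3}$)
$m{\left(g,o \right)} = \frac{1}{\frac{43}{3} + g}$ ($m{\left(g,o \right)} = \frac{1}{g + \left(\frac{7}{3} + \frac{6^{2}}{3}\right)} = \frac{1}{g + \left(\frac{7}{3} + \frac{1}{3} \cdot 36\right)} = \frac{1}{g + \left(\frac{7}{3} + 12\right)} = \frac{1}{g + \frac{43}{3}} = \frac{1}{\frac{43}{3} + g}$)
$y m{\left(-2,4 \right)} + b{\left(8 \right)} = - 49 \frac{3}{43 + 3 \left(-2\right)} + 8 = - 49 \frac{3}{43 - 6} + 8 = - 49 \cdot \frac{3}{37} + 8 = - 49 \cdot 3 \cdot \frac{1}{37} + 8 = \left(-49\right) \frac{3}{37} + 8 = - \frac{147}{37} + 8 = \frac{149}{37}$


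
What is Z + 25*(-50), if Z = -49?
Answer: -1299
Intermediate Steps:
Z + 25*(-50) = -49 + 25*(-50) = -49 - 1250 = -1299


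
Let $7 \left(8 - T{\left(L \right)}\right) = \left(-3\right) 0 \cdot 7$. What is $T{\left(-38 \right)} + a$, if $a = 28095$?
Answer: $28103$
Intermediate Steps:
$T{\left(L \right)} = 8$ ($T{\left(L \right)} = 8 - \frac{\left(-3\right) 0 \cdot 7}{7} = 8 - \frac{0 \cdot 7}{7} = 8 - 0 = 8 + 0 = 8$)
$T{\left(-38 \right)} + a = 8 + 28095 = 28103$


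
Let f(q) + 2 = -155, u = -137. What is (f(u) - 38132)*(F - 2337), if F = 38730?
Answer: -1393451577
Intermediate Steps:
f(q) = -157 (f(q) = -2 - 155 = -157)
(f(u) - 38132)*(F - 2337) = (-157 - 38132)*(38730 - 2337) = -38289*36393 = -1393451577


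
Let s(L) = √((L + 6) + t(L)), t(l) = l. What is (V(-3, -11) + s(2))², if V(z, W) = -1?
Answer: (1 - √10)² ≈ 4.6754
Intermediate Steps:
s(L) = √(6 + 2*L) (s(L) = √((L + 6) + L) = √((6 + L) + L) = √(6 + 2*L))
(V(-3, -11) + s(2))² = (-1 + √(6 + 2*2))² = (-1 + √(6 + 4))² = (-1 + √10)²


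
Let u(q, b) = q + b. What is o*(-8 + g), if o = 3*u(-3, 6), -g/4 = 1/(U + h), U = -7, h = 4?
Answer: -60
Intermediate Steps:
g = 4/3 (g = -4/(-7 + 4) = -4/(-3) = -4*(-⅓) = 4/3 ≈ 1.3333)
u(q, b) = b + q
o = 9 (o = 3*(6 - 3) = 3*3 = 9)
o*(-8 + g) = 9*(-8 + 4/3) = 9*(-20/3) = -60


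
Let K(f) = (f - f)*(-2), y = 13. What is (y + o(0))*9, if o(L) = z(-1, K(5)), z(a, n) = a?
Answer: 108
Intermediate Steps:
K(f) = 0 (K(f) = 0*(-2) = 0)
o(L) = -1
(y + o(0))*9 = (13 - 1)*9 = 12*9 = 108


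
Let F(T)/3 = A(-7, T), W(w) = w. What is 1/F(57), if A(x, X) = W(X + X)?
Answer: 1/342 ≈ 0.0029240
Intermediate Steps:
A(x, X) = 2*X (A(x, X) = X + X = 2*X)
F(T) = 6*T (F(T) = 3*(2*T) = 6*T)
1/F(57) = 1/(6*57) = 1/342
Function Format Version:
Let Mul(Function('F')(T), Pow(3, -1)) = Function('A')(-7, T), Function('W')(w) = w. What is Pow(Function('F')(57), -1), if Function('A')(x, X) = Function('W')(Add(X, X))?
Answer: Rational(1, 342) ≈ 0.0029240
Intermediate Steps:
Function('A')(x, X) = Mul(2, X) (Function('A')(x, X) = Add(X, X) = Mul(2, X))
Function('F')(T) = Mul(6, T) (Function('F')(T) = Mul(3, Mul(2, T)) = Mul(6, T))
Pow(Function('F')(57), -1) = Pow(Mul(6, 57), -1) = Pow(342, -1) = Rational(1, 342)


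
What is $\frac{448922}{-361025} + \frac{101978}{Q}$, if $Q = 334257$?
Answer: $- \frac{16176959072}{17239304775} \approx -0.93838$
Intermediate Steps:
$\frac{448922}{-361025} + \frac{101978}{Q} = \frac{448922}{-361025} + \frac{101978}{334257} = 448922 \left(- \frac{1}{361025}\right) + 101978 \cdot \frac{1}{334257} = - \frac{448922}{361025} + \frac{101978}{334257} = - \frac{16176959072}{17239304775}$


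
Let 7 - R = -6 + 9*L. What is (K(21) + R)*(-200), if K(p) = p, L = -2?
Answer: -10400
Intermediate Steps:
R = 31 (R = 7 - (-6 + 9*(-2)) = 7 - (-6 - 18) = 7 - 1*(-24) = 7 + 24 = 31)
(K(21) + R)*(-200) = (21 + 31)*(-200) = 52*(-200) = -10400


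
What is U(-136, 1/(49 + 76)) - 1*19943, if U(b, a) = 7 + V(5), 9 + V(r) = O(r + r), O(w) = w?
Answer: -19935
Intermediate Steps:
V(r) = -9 + 2*r (V(r) = -9 + (r + r) = -9 + 2*r)
U(b, a) = 8 (U(b, a) = 7 + (-9 + 2*5) = 7 + (-9 + 10) = 7 + 1 = 8)
U(-136, 1/(49 + 76)) - 1*19943 = 8 - 1*19943 = 8 - 19943 = -19935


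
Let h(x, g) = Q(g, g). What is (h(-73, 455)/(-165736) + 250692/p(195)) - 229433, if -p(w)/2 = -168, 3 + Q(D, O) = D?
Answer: -132655779643/580076 ≈ -2.2869e+5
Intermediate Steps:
Q(D, O) = -3 + D
p(w) = 336 (p(w) = -2*(-168) = 336)
h(x, g) = -3 + g
(h(-73, 455)/(-165736) + 250692/p(195)) - 229433 = ((-3 + 455)/(-165736) + 250692/336) - 229433 = (452*(-1/165736) + 250692*(1/336)) - 229433 = (-113/41434 + 20891/28) - 229433 = 432797265/580076 - 229433 = -132655779643/580076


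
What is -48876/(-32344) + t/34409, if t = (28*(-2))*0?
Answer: 12219/8086 ≈ 1.5111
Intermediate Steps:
t = 0 (t = -56*0 = 0)
-48876/(-32344) + t/34409 = -48876/(-32344) + 0/34409 = -48876*(-1/32344) + 0*(1/34409) = 12219/8086 + 0 = 12219/8086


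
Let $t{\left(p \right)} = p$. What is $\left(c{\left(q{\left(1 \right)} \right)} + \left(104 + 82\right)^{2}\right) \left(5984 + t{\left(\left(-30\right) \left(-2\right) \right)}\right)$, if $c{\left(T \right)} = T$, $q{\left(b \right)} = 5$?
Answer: $209128444$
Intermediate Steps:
$\left(c{\left(q{\left(1 \right)} \right)} + \left(104 + 82\right)^{2}\right) \left(5984 + t{\left(\left(-30\right) \left(-2\right) \right)}\right) = \left(5 + \left(104 + 82\right)^{2}\right) \left(5984 - -60\right) = \left(5 + 186^{2}\right) \left(5984 + 60\right) = \left(5 + 34596\right) 6044 = 34601 \cdot 6044 = 209128444$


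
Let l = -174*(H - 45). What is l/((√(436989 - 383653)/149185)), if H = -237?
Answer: 1830052395*√13334/6667 ≈ 3.1697e+7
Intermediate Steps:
l = 49068 (l = -174*(-237 - 45) = -174*(-282) = 49068)
l/((√(436989 - 383653)/149185)) = 49068/((√(436989 - 383653)/149185)) = 49068/((√53336*(1/149185))) = 49068/(((2*√13334)*(1/149185))) = 49068/((2*√13334/149185)) = 49068*(149185*√13334/26668) = 1830052395*√13334/6667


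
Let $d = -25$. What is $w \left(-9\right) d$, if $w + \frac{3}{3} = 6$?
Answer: $1125$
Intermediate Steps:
$w = 5$ ($w = -1 + 6 = 5$)
$w \left(-9\right) d = 5 \left(-9\right) \left(-25\right) = \left(-45\right) \left(-25\right) = 1125$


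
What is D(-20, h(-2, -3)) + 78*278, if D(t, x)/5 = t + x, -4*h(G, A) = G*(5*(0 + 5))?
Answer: 43293/2 ≈ 21647.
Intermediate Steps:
h(G, A) = -25*G/4 (h(G, A) = -G*5*(0 + 5)/4 = -G*5*5/4 = -G*25/4 = -25*G/4)
D(t, x) = 5*t + 5*x (D(t, x) = 5*(t + x) = 5*t + 5*x)
D(-20, h(-2, -3)) + 78*278 = (5*(-20) + 5*(-25/4*(-2))) + 78*278 = (-100 + 5*(25/2)) + 21684 = (-100 + 125/2) + 21684 = -75/2 + 21684 = 43293/2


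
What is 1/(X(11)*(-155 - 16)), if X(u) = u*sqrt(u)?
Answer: -sqrt(11)/20691 ≈ -0.00016029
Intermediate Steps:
X(u) = u**(3/2)
1/(X(11)*(-155 - 16)) = 1/(11**(3/2)*(-155 - 16)) = 1/((11*sqrt(11))*(-171)) = 1/(-1881*sqrt(11)) = -sqrt(11)/20691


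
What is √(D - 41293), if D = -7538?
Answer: I*√48831 ≈ 220.98*I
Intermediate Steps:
√(D - 41293) = √(-7538 - 41293) = √(-48831) = I*√48831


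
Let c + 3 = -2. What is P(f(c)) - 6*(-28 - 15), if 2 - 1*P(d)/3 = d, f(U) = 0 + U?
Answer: 279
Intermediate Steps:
c = -5 (c = -3 - 2 = -5)
f(U) = U
P(d) = 6 - 3*d
P(f(c)) - 6*(-28 - 15) = (6 - 3*(-5)) - 6*(-28 - 15) = (6 + 15) - 6*(-43) = 21 + 258 = 279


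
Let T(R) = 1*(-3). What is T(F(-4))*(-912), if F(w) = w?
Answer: 2736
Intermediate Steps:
T(R) = -3
T(F(-4))*(-912) = -3*(-912) = 2736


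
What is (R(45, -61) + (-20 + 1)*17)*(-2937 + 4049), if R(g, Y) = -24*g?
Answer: -1560136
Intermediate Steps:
(R(45, -61) + (-20 + 1)*17)*(-2937 + 4049) = (-24*45 + (-20 + 1)*17)*(-2937 + 4049) = (-1080 - 19*17)*1112 = (-1080 - 323)*1112 = -1403*1112 = -1560136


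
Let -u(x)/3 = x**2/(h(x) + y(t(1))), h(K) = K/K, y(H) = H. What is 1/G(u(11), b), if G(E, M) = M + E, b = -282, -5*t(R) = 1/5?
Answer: -8/5281 ≈ -0.0015149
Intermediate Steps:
t(R) = -1/25 (t(R) = -1/5/5 = -1/5*1/5 = -1/25)
h(K) = 1
u(x) = -25*x**2/8 (u(x) = -3*x**2/(1 - 1/25) = -3*x**2/24/25 = -25*x**2/8)
G(E, M) = E + M
1/G(u(11), b) = 1/(-25/8*11**2 - 282) = 1/(-25/8*121 - 282) = 1/(-3025/8 - 282) = 1/(-5281/8) = -8/5281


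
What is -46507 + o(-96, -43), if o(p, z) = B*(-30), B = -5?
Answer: -46357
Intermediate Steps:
o(p, z) = 150 (o(p, z) = -5*(-30) = 150)
-46507 + o(-96, -43) = -46507 + 150 = -46357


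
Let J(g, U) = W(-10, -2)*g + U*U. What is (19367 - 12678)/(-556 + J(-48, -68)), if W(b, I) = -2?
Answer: 6689/4164 ≈ 1.6064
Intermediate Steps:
J(g, U) = U² - 2*g (J(g, U) = -2*g + U*U = -2*g + U² = U² - 2*g)
(19367 - 12678)/(-556 + J(-48, -68)) = (19367 - 12678)/(-556 + ((-68)² - 2*(-48))) = 6689/(-556 + (4624 + 96)) = 6689/(-556 + 4720) = 6689/4164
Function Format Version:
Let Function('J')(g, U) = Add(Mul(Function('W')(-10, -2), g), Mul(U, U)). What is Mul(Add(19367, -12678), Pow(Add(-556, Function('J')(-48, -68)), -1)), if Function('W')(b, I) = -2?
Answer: Rational(6689, 4164) ≈ 1.6064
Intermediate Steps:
Function('J')(g, U) = Add(Pow(U, 2), Mul(-2, g)) (Function('J')(g, U) = Add(Mul(-2, g), Mul(U, U)) = Add(Mul(-2, g), Pow(U, 2)) = Add(Pow(U, 2), Mul(-2, g)))
Mul(Add(19367, -12678), Pow(Add(-556, Function('J')(-48, -68)), -1)) = Mul(Add(19367, -12678), Pow(Add(-556, Add(Pow(-68, 2), Mul(-2, -48))), -1)) = Mul(6689, Pow(Add(-556, Add(4624, 96)), -1)) = Mul(6689, Pow(Add(-556, 4720), -1)) = Mul(6689, Pow(4164, -1)) = Mul(6689, Rational(1, 4164)) = Rational(6689, 4164)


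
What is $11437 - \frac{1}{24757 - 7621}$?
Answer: $\frac{195984431}{17136} \approx 11437.0$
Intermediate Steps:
$11437 - \frac{1}{24757 - 7621} = 11437 - \frac{1}{17136} = \frac{195984431}{17136}$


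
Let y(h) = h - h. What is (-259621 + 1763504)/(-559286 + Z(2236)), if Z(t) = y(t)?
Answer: -1503883/559286 ≈ -2.6889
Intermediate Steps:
y(h) = 0
Z(t) = 0
(-259621 + 1763504)/(-559286 + Z(2236)) = (-259621 + 1763504)/(-559286 + 0) = 1503883/(-559286) = 1503883*(-1/559286) = -1503883/559286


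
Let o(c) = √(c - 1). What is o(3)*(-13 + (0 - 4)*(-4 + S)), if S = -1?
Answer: 7*√2 ≈ 9.8995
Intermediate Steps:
o(c) = √(-1 + c)
o(3)*(-13 + (0 - 4)*(-4 + S)) = √(-1 + 3)*(-13 + (0 - 4)*(-4 - 1)) = √2*(-13 - 4*(-5)) = √2*(-13 + 20) = √2*7 = 7*√2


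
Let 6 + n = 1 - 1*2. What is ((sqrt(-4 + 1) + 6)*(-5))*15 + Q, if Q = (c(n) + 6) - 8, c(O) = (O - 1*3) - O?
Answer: -455 - 75*I*sqrt(3) ≈ -455.0 - 129.9*I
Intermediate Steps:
n = -7 (n = -6 + (1 - 1*2) = -6 + (1 - 2) = -6 - 1 = -7)
c(O) = -3 (c(O) = (O - 3) - O = (-3 + O) - O = -3)
Q = -5 (Q = (-3 + 6) - 8 = 3 - 8 = -5)
((sqrt(-4 + 1) + 6)*(-5))*15 + Q = ((sqrt(-4 + 1) + 6)*(-5))*15 - 5 = ((sqrt(-3) + 6)*(-5))*15 - 5 = ((I*sqrt(3) + 6)*(-5))*15 - 5 = ((6 + I*sqrt(3))*(-5))*15 - 5 = (-30 - 5*I*sqrt(3))*15 - 5 = (-450 - 75*I*sqrt(3)) - 5 = -455 - 75*I*sqrt(3)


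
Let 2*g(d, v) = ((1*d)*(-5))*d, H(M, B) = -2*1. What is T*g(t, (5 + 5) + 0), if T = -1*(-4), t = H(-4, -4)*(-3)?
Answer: -360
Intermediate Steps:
H(M, B) = -2
t = 6 (t = -2*(-3) = 6)
g(d, v) = -5*d²/2 (g(d, v) = (((1*d)*(-5))*d)/2 = ((d*(-5))*d)/2 = ((-5*d)*d)/2 = (-5*d²)/2 = -5*d²/2)
T = 4
T*g(t, (5 + 5) + 0) = 4*(-5/2*6²) = 4*(-5/2*36) = 4*(-90) = -360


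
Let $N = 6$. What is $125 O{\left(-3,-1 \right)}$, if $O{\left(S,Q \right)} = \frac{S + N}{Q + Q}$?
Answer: $- \frac{375}{2} \approx -187.5$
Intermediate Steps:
$O{\left(S,Q \right)} = \frac{6 + S}{2 Q}$ ($O{\left(S,Q \right)} = \frac{S + 6}{Q + Q} = \frac{6 + S}{2 Q}$)
$125 O{\left(-3,-1 \right)} = 125 \frac{6 - 3}{2 \left(-1\right)} = 125 \cdot \frac{1}{2} \left(-1\right) 3 = 125 \left(- \frac{3}{2}\right) = - \frac{375}{2}$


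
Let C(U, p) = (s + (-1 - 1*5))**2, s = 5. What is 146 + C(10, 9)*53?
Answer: 199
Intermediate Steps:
C(U, p) = 1 (C(U, p) = (5 + (-1 - 1*5))**2 = (5 + (-1 - 5))**2 = (5 - 6)**2 = (-1)**2 = 1)
146 + C(10, 9)*53 = 146 + 1*53 = 146 + 53 = 199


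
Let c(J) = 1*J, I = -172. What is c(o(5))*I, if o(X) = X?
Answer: -860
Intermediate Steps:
c(J) = J
c(o(5))*I = 5*(-172) = -860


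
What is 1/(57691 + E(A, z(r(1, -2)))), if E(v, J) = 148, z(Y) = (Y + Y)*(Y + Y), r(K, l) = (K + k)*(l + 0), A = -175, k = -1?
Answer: 1/57839 ≈ 1.7289e-5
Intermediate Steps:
r(K, l) = l*(-1 + K) (r(K, l) = (K - 1)*(l + 0) = (-1 + K)*l = l*(-1 + K))
z(Y) = 4*Y² (z(Y) = (2*Y)*(2*Y) = 4*Y²)
1/(57691 + E(A, z(r(1, -2)))) = 1/(57691 + 148) = 1/57839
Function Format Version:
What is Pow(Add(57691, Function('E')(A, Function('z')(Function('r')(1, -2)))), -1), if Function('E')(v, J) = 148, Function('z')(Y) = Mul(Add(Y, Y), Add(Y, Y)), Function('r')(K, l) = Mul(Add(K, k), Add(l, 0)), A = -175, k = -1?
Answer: Rational(1, 57839) ≈ 1.7289e-5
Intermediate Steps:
Function('r')(K, l) = Mul(l, Add(-1, K)) (Function('r')(K, l) = Mul(Add(K, -1), Add(l, 0)) = Mul(Add(-1, K), l) = Mul(l, Add(-1, K)))
Function('z')(Y) = Mul(4, Pow(Y, 2)) (Function('z')(Y) = Mul(Mul(2, Y), Mul(2, Y)) = Mul(4, Pow(Y, 2)))
Pow(Add(57691, Function('E')(A, Function('z')(Function('r')(1, -2)))), -1) = Pow(Add(57691, 148), -1) = Pow(57839, -1) = Rational(1, 57839)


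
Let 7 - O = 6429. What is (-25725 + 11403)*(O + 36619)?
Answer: -432481434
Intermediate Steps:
O = -6422 (O = 7 - 1*6429 = 7 - 6429 = -6422)
(-25725 + 11403)*(O + 36619) = (-25725 + 11403)*(-6422 + 36619) = -14322*30197 = -432481434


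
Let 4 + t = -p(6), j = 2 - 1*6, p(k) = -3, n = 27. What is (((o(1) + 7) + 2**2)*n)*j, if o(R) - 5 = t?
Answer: -1620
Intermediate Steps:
j = -4 (j = 2 - 6 = -4)
t = -1 (t = -4 - 1*(-3) = -4 + 3 = -1)
o(R) = 4 (o(R) = 5 - 1 = 4)
(((o(1) + 7) + 2**2)*n)*j = (((4 + 7) + 2**2)*27)*(-4) = ((11 + 4)*27)*(-4) = (15*27)*(-4) = 405*(-4) = -1620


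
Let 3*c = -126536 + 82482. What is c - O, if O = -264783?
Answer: 750295/3 ≈ 2.5010e+5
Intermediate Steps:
c = -44054/3 (c = (-126536 + 82482)/3 = (1/3)*(-44054) = -44054/3 ≈ -14685.)
c - O = -44054/3 - 1*(-264783) = -44054/3 + 264783 = 750295/3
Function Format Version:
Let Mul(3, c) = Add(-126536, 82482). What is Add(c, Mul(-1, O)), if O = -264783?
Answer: Rational(750295, 3) ≈ 2.5010e+5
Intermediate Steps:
c = Rational(-44054, 3) (c = Mul(Rational(1, 3), Add(-126536, 82482)) = Mul(Rational(1, 3), -44054) = Rational(-44054, 3) ≈ -14685.)
Add(c, Mul(-1, O)) = Add(Rational(-44054, 3), Mul(-1, -264783)) = Add(Rational(-44054, 3), 264783) = Rational(750295, 3)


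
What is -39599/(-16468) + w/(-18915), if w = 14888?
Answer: 503839501/311492220 ≈ 1.6175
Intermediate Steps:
-39599/(-16468) + w/(-18915) = -39599/(-16468) + 14888/(-18915) = -39599*(-1/16468) + 14888*(-1/18915) = 39599/16468 - 14888/18915 = 503839501/311492220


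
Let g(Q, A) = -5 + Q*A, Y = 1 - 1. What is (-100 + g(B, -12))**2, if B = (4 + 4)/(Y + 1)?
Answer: 40401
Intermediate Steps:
Y = 0
B = 8 (B = (4 + 4)/(0 + 1) = 8/1 = 8*1 = 8)
g(Q, A) = -5 + A*Q
(-100 + g(B, -12))**2 = (-100 + (-5 - 12*8))**2 = (-100 + (-5 - 96))**2 = (-100 - 101)**2 = (-201)**2 = 40401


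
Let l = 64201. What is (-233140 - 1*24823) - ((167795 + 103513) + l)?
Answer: -593472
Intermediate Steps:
(-233140 - 1*24823) - ((167795 + 103513) + l) = (-233140 - 1*24823) - ((167795 + 103513) + 64201) = (-233140 - 24823) - (271308 + 64201) = -257963 - 1*335509 = -257963 - 335509 = -593472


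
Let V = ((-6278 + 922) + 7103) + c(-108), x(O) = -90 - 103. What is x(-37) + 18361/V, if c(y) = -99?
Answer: -299703/1648 ≈ -181.86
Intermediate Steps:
x(O) = -193
V = 1648 (V = ((-6278 + 922) + 7103) - 99 = (-5356 + 7103) - 99 = 1747 - 99 = 1648)
x(-37) + 18361/V = -193 + 18361/1648 = -299703/1648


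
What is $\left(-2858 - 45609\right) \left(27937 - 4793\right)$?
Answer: $-1121720248$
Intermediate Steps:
$\left(-2858 - 45609\right) \left(27937 - 4793\right) = \left(-48467\right) 23144 = -1121720248$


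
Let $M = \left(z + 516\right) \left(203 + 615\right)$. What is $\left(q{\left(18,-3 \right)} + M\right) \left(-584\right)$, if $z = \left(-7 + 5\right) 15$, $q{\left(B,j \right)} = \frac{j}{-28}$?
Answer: $- \frac{1625176662}{7} \approx -2.3217 \cdot 10^{8}$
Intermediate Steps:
$q{\left(B,j \right)} = - \frac{j}{28}$ ($q{\left(B,j \right)} = j \left(- \frac{1}{28}\right) = - \frac{j}{28}$)
$z = -30$ ($z = \left(-2\right) 15 = -30$)
$M = 397548$ ($M = \left(-30 + 516\right) \left(203 + 615\right) = 486 \cdot 818 = 397548$)
$\left(q{\left(18,-3 \right)} + M\right) \left(-584\right) = \left(\left(- \frac{1}{28}\right) \left(-3\right) + 397548\right) \left(-584\right) = \left(\frac{3}{28} + 397548\right) \left(-584\right) = \frac{11131347}{28} \left(-584\right) = - \frac{1625176662}{7}$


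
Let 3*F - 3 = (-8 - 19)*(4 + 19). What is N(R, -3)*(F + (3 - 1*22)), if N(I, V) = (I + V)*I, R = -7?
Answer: -15750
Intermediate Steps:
N(I, V) = I*(I + V)
F = -206 (F = 1 + ((-8 - 19)*(4 + 19))/3 = 1 + (-27*23)/3 = 1 + (⅓)*(-621) = 1 - 207 = -206)
N(R, -3)*(F + (3 - 1*22)) = (-7*(-7 - 3))*(-206 + (3 - 1*22)) = (-7*(-10))*(-206 + (3 - 22)) = 70*(-206 - 19) = 70*(-225) = -15750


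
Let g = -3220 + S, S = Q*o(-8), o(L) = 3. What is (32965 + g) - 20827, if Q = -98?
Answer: 8624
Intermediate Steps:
S = -294 (S = -98*3 = -294)
g = -3514 (g = -3220 - 294 = -3514)
(32965 + g) - 20827 = (32965 - 3514) - 20827 = 29451 - 20827 = 8624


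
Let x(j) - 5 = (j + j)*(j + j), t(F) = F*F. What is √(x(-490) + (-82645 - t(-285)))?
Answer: √796535 ≈ 892.49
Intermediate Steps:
t(F) = F²
x(j) = 5 + 4*j² (x(j) = 5 + (j + j)*(j + j) = 5 + (2*j)*(2*j) = 5 + 4*j²)
√(x(-490) + (-82645 - t(-285))) = √((5 + 4*(-490)²) + (-82645 - 1*(-285)²)) = √((5 + 4*240100) + (-82645 - 1*81225)) = √((5 + 960400) + (-82645 - 81225)) = √(960405 - 163870) = √796535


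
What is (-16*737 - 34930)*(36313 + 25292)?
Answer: -2878308810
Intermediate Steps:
(-16*737 - 34930)*(36313 + 25292) = (-11792 - 34930)*61605 = -46722*61605 = -2878308810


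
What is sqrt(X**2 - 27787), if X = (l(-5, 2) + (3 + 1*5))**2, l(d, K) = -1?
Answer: I*sqrt(25386) ≈ 159.33*I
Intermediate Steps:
X = 49 (X = (-1 + (3 + 1*5))**2 = (-1 + (3 + 5))**2 = (-1 + 8)**2 = 7**2 = 49)
sqrt(X**2 - 27787) = sqrt(49**2 - 27787) = sqrt(2401 - 27787) = sqrt(-25386) = I*sqrt(25386)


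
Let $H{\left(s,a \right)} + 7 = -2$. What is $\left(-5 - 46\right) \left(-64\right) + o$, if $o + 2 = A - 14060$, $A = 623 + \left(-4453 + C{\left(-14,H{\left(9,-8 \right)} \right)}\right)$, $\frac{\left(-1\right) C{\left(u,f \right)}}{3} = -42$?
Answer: $-14502$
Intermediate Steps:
$H{\left(s,a \right)} = -9$ ($H{\left(s,a \right)} = -7 - 2 = -9$)
$C{\left(u,f \right)} = 126$ ($C{\left(u,f \right)} = \left(-3\right) \left(-42\right) = 126$)
$A = -3704$ ($A = 623 + \left(-4453 + 126\right) = 623 - 4327 = -3704$)
$o = -17766$ ($o = -2 - 17764 = -17766$)
$\left(-5 - 46\right) \left(-64\right) + o = \left(-5 - 46\right) \left(-64\right) - 17766 = \left(-51\right) \left(-64\right) - 17766 = 3264 - 17766 = -14502$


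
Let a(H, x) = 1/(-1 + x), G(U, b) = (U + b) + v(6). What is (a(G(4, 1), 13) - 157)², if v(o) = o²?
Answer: 3545689/144 ≈ 24623.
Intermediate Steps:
G(U, b) = 36 + U + b (G(U, b) = (U + b) + 6² = (U + b) + 36 = 36 + U + b)
(a(G(4, 1), 13) - 157)² = (1/(-1 + 13) - 157)² = (1/12 - 157)² = (-1883/12)² = 3545689/144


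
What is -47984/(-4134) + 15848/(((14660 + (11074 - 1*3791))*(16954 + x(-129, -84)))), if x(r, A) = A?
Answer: 634382369324/54654198105 ≈ 11.607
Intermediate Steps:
-47984/(-4134) + 15848/(((14660 + (11074 - 1*3791))*(16954 + x(-129, -84)))) = -47984/(-4134) + 15848/(((14660 + (11074 - 1*3791))*(16954 - 84))) = -47984*(-1/4134) + 15848/(((14660 + (11074 - 3791))*16870)) = 23992/2067 + 15848/(((14660 + 7283)*16870)) = 23992/2067 + 15848/((21943*16870)) = 23992/2067 + 15848/370178410 = 23992/2067 + 15848*(1/370178410) = 23992/2067 + 1132/26441315 = 634382369324/54654198105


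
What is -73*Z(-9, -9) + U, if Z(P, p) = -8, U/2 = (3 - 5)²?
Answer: 592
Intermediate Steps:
U = 8 (U = 2*(3 - 5)² = 2*(-2)² = 2*4 = 8)
-73*Z(-9, -9) + U = -73*(-8) + 8 = 584 + 8 = 592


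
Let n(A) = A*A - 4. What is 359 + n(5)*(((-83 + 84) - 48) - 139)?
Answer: -3547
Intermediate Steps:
n(A) = -4 + A² (n(A) = A² - 4 = -4 + A²)
359 + n(5)*(((-83 + 84) - 48) - 139) = 359 + (-4 + 5²)*(((-83 + 84) - 48) - 139) = 359 + (-4 + 25)*((1 - 48) - 139) = 359 + 21*(-47 - 139) = 359 + 21*(-186) = 359 - 3906 = -3547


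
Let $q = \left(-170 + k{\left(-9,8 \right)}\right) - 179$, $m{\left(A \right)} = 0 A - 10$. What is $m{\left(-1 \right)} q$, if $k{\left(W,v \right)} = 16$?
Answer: $3330$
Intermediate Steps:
$m{\left(A \right)} = -10$ ($m{\left(A \right)} = 0 - 10 = -10$)
$q = -333$ ($q = \left(-170 + 16\right) - 179 = -154 - 179 = -333$)
$m{\left(-1 \right)} q = \left(-10\right) \left(-333\right) = 3330$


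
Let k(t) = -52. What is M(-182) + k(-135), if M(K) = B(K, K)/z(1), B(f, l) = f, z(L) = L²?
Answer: -234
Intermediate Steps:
M(K) = K (M(K) = K/(1²) = K/1 = K*1 = K)
M(-182) + k(-135) = -182 - 52 = -234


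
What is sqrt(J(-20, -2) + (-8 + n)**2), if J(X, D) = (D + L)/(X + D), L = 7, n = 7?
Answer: sqrt(374)/22 ≈ 0.87905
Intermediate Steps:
J(X, D) = (7 + D)/(D + X) (J(X, D) = (D + 7)/(X + D) = (7 + D)/(D + X))
sqrt(J(-20, -2) + (-8 + n)**2) = sqrt((7 - 2)/(-2 - 20) + (-8 + 7)**2) = sqrt(5/(-22) + (-1)**2) = sqrt(-1/22*5 + 1) = sqrt(-5/22 + 1) = sqrt(17/22) = sqrt(374)/22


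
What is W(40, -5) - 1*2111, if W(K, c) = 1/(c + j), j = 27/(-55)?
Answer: -637577/302 ≈ -2111.2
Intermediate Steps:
j = -27/55 (j = 27*(-1/55) = -27/55 ≈ -0.49091)
W(K, c) = 1/(-27/55 + c) (W(K, c) = 1/(c - 27/55) = 1/(-27/55 + c))
W(40, -5) - 1*2111 = 55/(-27 + 55*(-5)) - 1*2111 = 55/(-27 - 275) - 2111 = 55/(-302) - 2111 = 55*(-1/302) - 2111 = -55/302 - 2111 = -637577/302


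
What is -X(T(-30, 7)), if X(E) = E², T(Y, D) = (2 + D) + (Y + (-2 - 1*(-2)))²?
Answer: -826281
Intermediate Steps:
T(Y, D) = 2 + D + Y² (T(Y, D) = (2 + D) + (Y + (-2 + 2))² = (2 + D) + (Y + 0)² = (2 + D) + Y² = 2 + D + Y²)
-X(T(-30, 7)) = -(2 + 7 + (-30)²)² = -(2 + 7 + 900)² = -1*909² = -1*826281 = -826281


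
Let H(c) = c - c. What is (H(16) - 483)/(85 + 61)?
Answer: -483/146 ≈ -3.3082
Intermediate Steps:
H(c) = 0
(H(16) - 483)/(85 + 61) = (0 - 483)/(85 + 61) = -483/146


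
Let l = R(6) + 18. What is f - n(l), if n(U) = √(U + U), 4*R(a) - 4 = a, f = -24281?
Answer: -24281 - √41 ≈ -24287.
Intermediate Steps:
R(a) = 1 + a/4
l = 41/2 (l = (1 + (¼)*6) + 18 = (1 + 3/2) + 18 = 5/2 + 18 = 41/2 ≈ 20.500)
n(U) = √2*√U (n(U) = √(2*U) = √2*√U)
f - n(l) = -24281 - √2*√(41/2) = -24281 - √2*√82/2 = -24281 - √41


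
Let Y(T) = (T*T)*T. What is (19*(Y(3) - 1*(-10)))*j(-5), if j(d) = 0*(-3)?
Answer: 0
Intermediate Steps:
j(d) = 0
Y(T) = T³ (Y(T) = T²*T = T³)
(19*(Y(3) - 1*(-10)))*j(-5) = (19*(3³ - 1*(-10)))*0 = (19*(27 + 10))*0 = (19*37)*0 = 703*0 = 0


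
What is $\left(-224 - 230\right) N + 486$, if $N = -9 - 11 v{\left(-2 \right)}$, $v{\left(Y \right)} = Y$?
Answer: $-5416$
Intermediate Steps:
$N = 13$ ($N = -9 - -22 = -9 + 22 = 13$)
$\left(-224 - 230\right) N + 486 = \left(-224 - 230\right) 13 + 486 = \left(-454\right) 13 + 486 = -5902 + 486 = -5416$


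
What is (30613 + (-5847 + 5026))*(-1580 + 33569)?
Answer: 953016288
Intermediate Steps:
(30613 + (-5847 + 5026))*(-1580 + 33569) = (30613 - 821)*31989 = 29792*31989 = 953016288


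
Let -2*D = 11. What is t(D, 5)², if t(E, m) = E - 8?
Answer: 729/4 ≈ 182.25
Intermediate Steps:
D = -11/2 (D = -½*11 = -11/2 ≈ -5.5000)
t(E, m) = -8 + E
t(D, 5)² = (-8 - 11/2)² = (-27/2)² = 729/4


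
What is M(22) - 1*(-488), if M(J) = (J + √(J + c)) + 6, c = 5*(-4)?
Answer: 516 + √2 ≈ 517.41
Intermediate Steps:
c = -20
M(J) = 6 + J + √(-20 + J) (M(J) = (J + √(J - 20)) + 6 = (J + √(-20 + J)) + 6 = 6 + J + √(-20 + J))
M(22) - 1*(-488) = (6 + 22 + √(-20 + 22)) - 1*(-488) = (6 + 22 + √2) + 488 = (28 + √2) + 488 = 516 + √2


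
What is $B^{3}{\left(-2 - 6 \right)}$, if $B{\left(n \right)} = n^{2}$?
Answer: $262144$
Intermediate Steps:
$B^{3}{\left(-2 - 6 \right)} = \left(\left(-2 - 6\right)^{2}\right)^{3} = \left(\left(-8\right)^{2}\right)^{3} = 64^{3} = 262144$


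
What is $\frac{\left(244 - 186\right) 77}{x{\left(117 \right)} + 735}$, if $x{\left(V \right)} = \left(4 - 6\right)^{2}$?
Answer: $\frac{4466}{739} \approx 6.0433$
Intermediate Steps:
$x{\left(V \right)} = 4$ ($x{\left(V \right)} = \left(-2\right)^{2} = 4$)
$\frac{\left(244 - 186\right) 77}{x{\left(117 \right)} + 735} = \frac{\left(244 - 186\right) 77}{4 + 735} = \frac{58 \cdot 77}{739} = 4466 \cdot \frac{1}{739} = \frac{4466}{739}$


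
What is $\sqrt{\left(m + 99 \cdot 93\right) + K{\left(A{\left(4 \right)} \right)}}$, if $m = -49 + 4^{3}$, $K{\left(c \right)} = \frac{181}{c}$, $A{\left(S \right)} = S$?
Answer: $\frac{\sqrt{37069}}{2} \approx 96.267$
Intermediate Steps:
$m = 15$ ($m = -49 + 64 = 15$)
$\sqrt{\left(m + 99 \cdot 93\right) + K{\left(A{\left(4 \right)} \right)}} = \sqrt{\left(15 + 99 \cdot 93\right) + \frac{181}{4}} = \sqrt{\left(15 + 9207\right) + 181 \cdot \frac{1}{4}} = \sqrt{9222 + \frac{181}{4}} = \sqrt{\frac{37069}{4}} = \frac{\sqrt{37069}}{2}$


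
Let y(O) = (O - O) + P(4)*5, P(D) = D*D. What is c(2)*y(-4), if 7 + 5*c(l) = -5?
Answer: -192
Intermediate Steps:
c(l) = -12/5 (c(l) = -7/5 + (⅕)*(-5) = -7/5 - 1 = -12/5)
P(D) = D²
y(O) = 80 (y(O) = (O - O) + 4²*5 = 0 + 16*5 = 0 + 80 = 80)
c(2)*y(-4) = -12/5*80 = -192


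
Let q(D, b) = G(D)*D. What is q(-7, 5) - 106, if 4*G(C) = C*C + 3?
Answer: -197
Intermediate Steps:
G(C) = ¾ + C²/4 (G(C) = (C*C + 3)/4 = (C² + 3)/4 = (3 + C²)/4 = ¾ + C²/4)
q(D, b) = D*(¾ + D²/4) (q(D, b) = (¾ + D²/4)*D = D*(¾ + D²/4))
q(-7, 5) - 106 = (¼)*(-7)*(3 + (-7)²) - 106 = (¼)*(-7)*(3 + 49) - 106 = (¼)*(-7)*52 - 106 = -91 - 106 = -197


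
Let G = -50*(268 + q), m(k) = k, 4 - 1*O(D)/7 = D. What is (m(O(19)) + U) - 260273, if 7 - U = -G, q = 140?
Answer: -280771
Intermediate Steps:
O(D) = 28 - 7*D
G = -20400 (G = -50*(268 + 140) = -50*408 = -20400)
U = -20393 (U = 7 - (-1)*(-20400) = 7 - 1*20400 = 7 - 20400 = -20393)
(m(O(19)) + U) - 260273 = ((28 - 7*19) - 20393) - 260273 = ((28 - 133) - 20393) - 260273 = (-105 - 20393) - 260273 = -20498 - 260273 = -280771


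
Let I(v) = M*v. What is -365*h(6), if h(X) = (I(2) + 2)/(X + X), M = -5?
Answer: 730/3 ≈ 243.33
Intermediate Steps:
I(v) = -5*v
h(X) = -4/X (h(X) = (-5*2 + 2)/(X + X) = (-10 + 2)/((2*X)) = -4/X)
-365*h(6) = -(-1460)/6 = -365*(-⅔) = 730/3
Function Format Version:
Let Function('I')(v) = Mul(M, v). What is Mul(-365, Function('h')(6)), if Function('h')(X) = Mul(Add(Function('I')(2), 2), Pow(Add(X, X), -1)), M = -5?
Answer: Rational(730, 3) ≈ 243.33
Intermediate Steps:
Function('I')(v) = Mul(-5, v)
Function('h')(X) = Mul(-4, Pow(X, -1)) (Function('h')(X) = Mul(Add(Mul(-5, 2), 2), Pow(Add(X, X), -1)) = Mul(Add(-10, 2), Pow(Mul(2, X), -1)) = Mul(-8, Mul(Rational(1, 2), Pow(X, -1))) = Mul(-4, Pow(X, -1)))
Mul(-365, Function('h')(6)) = Mul(-365, Mul(-4, Pow(6, -1))) = Mul(-365, Mul(-4, Rational(1, 6))) = Mul(-365, Rational(-2, 3)) = Rational(730, 3)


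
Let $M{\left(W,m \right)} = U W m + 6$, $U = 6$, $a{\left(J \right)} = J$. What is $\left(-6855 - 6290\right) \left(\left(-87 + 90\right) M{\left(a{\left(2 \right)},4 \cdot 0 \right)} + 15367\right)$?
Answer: $-202235825$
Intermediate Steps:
$M{\left(W,m \right)} = 6 + 6 W m$ ($M{\left(W,m \right)} = 6 W m + 6 = 6 + 6 W m$)
$\left(-6855 - 6290\right) \left(\left(-87 + 90\right) M{\left(a{\left(2 \right)},4 \cdot 0 \right)} + 15367\right) = \left(-6855 - 6290\right) \left(\left(-87 + 90\right) \left(6 + 6 \cdot 2 \cdot 4 \cdot 0\right) + 15367\right) = - 13145 \left(3 \left(6 + 6 \cdot 2 \cdot 0\right) + 15367\right) = - 13145 \left(3 \left(6 + 0\right) + 15367\right) = - 13145 \left(3 \cdot 6 + 15367\right) = - 13145 \left(18 + 15367\right) = \left(-13145\right) 15385 = -202235825$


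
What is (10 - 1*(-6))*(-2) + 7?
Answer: -25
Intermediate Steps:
(10 - 1*(-6))*(-2) + 7 = (10 + 6)*(-2) + 7 = 16*(-2) + 7 = -32 + 7 = -25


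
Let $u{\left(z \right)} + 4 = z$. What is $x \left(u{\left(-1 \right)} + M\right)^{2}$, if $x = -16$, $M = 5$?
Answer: $0$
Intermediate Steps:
$u{\left(z \right)} = -4 + z$
$x \left(u{\left(-1 \right)} + M\right)^{2} = - 16 \left(\left(-4 - 1\right) + 5\right)^{2} = - 16 \left(-5 + 5\right)^{2} = - 16 \cdot 0^{2} = \left(-16\right) 0 = 0$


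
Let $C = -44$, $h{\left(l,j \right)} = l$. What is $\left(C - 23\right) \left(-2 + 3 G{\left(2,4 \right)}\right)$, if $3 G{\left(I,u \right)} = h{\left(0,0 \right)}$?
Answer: $134$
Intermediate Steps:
$G{\left(I,u \right)} = 0$ ($G{\left(I,u \right)} = \frac{1}{3} \cdot 0 = 0$)
$\left(C - 23\right) \left(-2 + 3 G{\left(2,4 \right)}\right) = \left(-44 - 23\right) \left(-2 + 3 \cdot 0\right) = - 67 \left(-2 + 0\right) = \left(-67\right) \left(-2\right) = 134$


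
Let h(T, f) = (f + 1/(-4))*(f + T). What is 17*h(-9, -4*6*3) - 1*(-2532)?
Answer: 408081/4 ≈ 1.0202e+5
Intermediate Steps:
h(T, f) = (-1/4 + f)*(T + f) (h(T, f) = (f - 1/4)*(T + f) = (-1/4 + f)*(T + f))
17*h(-9, -4*6*3) - 1*(-2532) = 17*((-4*6*3)**2 - 1/4*(-9) - (-4*6)*3/4 - 9*(-4*6)*3) - 1*(-2532) = 17*((-24*3)**2 + 9/4 - (-6)*3 - (-216)*3) + 2532 = 17*((-72)**2 + 9/4 - 1/4*(-72) - 9*(-72)) + 2532 = 17*(5184 + 9/4 + 18 + 648) + 2532 = 17*(23409/4) + 2532 = 397953/4 + 2532 = 408081/4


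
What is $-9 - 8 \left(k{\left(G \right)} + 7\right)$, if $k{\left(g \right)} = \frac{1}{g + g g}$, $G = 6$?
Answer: $- \frac{1369}{21} \approx -65.19$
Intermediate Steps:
$k{\left(g \right)} = \frac{1}{g + g^{2}}$
$-9 - 8 \left(k{\left(G \right)} + 7\right) = -9 - 8 \left(\frac{1}{6 \left(1 + 6\right)} + 7\right) = -9 - 8 \left(\frac{1}{6 \cdot 7} + 7\right) = -9 - 8 \left(\frac{1}{6} \cdot \frac{1}{7} + 7\right) = -9 - 8 \left(\frac{1}{42} + 7\right) = -9 - \frac{1180}{21} = - \frac{1369}{21}$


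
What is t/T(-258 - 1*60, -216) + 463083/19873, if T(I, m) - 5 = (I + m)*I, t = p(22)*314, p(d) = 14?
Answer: 78726727519/3374773241 ≈ 23.328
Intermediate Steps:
t = 4396 (t = 14*314 = 4396)
T(I, m) = 5 + I*(I + m) (T(I, m) = 5 + (I + m)*I = 5 + I*(I + m))
t/T(-258 - 1*60, -216) + 463083/19873 = 4396/(5 + (-258 - 1*60)**2 + (-258 - 1*60)*(-216)) + 463083/19873 = 4396/(5 + (-258 - 60)**2 + (-258 - 60)*(-216)) + 463083*(1/19873) = 4396/(5 + (-318)**2 - 318*(-216)) + 463083/19873 = 4396/(5 + 101124 + 68688) + 463083/19873 = 4396/169817 + 463083/19873 = 78726727519/3374773241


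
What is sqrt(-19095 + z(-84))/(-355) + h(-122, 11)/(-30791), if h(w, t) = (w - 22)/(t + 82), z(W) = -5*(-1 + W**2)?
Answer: 48/954521 - I*sqrt(54370)/355 ≈ 5.0287e-5 - 0.65683*I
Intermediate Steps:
z(W) = 5 - 5*W**2
h(w, t) = (-22 + w)/(82 + t)
sqrt(-19095 + z(-84))/(-355) + h(-122, 11)/(-30791) = sqrt(-19095 + (5 - 5*(-84)**2))/(-355) + ((-22 - 122)/(82 + 11))/(-30791) = sqrt(-19095 + (5 - 5*7056))*(-1/355) + (-144/93)*(-1/30791) = sqrt(-19095 + (5 - 35280))*(-1/355) + ((1/93)*(-144))*(-1/30791) = sqrt(-19095 - 35275)*(-1/355) - 48/31*(-1/30791) = sqrt(-54370)*(-1/355) + 48/954521 = (I*sqrt(54370))*(-1/355) + 48/954521 = -I*sqrt(54370)/355 + 48/954521 = 48/954521 - I*sqrt(54370)/355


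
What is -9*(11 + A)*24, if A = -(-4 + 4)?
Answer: -2376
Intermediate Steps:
A = 0 (A = -1*0 = 0)
-9*(11 + A)*24 = -9*(11 + 0)*24 = -9*11*24 = -99*24 = -2376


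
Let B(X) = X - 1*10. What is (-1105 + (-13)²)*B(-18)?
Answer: 26208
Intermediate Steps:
B(X) = -10 + X (B(X) = X - 10 = -10 + X)
(-1105 + (-13)²)*B(-18) = (-1105 + (-13)²)*(-10 - 18) = (-1105 + 169)*(-28) = -936*(-28) = 26208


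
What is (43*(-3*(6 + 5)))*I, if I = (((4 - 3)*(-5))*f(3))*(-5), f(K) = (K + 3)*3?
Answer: -638550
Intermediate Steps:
f(K) = 9 + 3*K (f(K) = (3 + K)*3 = 9 + 3*K)
I = 450 (I = (((4 - 3)*(-5))*(9 + 3*3))*(-5) = ((1*(-5))*(9 + 9))*(-5) = -5*18*(-5) = -90*(-5) = 450)
(43*(-3*(6 + 5)))*I = (43*(-3*(6 + 5)))*450 = (43*(-3*11))*450 = (43*(-33))*450 = -1419*450 = -638550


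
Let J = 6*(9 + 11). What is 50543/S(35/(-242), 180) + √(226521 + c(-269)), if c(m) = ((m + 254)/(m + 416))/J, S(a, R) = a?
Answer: -12231406/35 + √1598332170/84 ≈ -3.4899e+5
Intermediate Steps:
J = 120 (J = 6*20 = 120)
c(m) = (254 + m)/(120*(416 + m)) (c(m) = ((m + 254)/(m + 416))/120 = ((254 + m)/(416 + m))*(1/120) = (254 + m)/(120*(416 + m)))
50543/S(35/(-242), 180) + √(226521 + c(-269)) = 50543/((35/(-242))) + √(226521 + (254 - 269)/(120*(416 - 269))) = 50543/((35*(-1/242))) + √(226521 + (1/120)*(-15)/147) = 50543/(-35/242) + √(226521 + (1/120)*(1/147)*(-15)) = 50543*(-242/35) + √(226521 - 1/1176) = -12231406/35 + √(266388695/1176) = -12231406/35 + √1598332170/84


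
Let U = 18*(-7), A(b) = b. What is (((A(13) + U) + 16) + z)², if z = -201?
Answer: 88804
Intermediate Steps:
U = -126
(((A(13) + U) + 16) + z)² = (((13 - 126) + 16) - 201)² = ((-113 + 16) - 201)² = (-97 - 201)² = (-298)² = 88804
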